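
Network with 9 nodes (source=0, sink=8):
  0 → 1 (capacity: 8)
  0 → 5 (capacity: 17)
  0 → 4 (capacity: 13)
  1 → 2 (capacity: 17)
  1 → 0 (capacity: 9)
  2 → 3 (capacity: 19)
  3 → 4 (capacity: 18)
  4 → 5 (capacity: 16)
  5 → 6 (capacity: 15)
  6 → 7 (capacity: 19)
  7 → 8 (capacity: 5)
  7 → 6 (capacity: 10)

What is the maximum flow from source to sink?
Maximum flow = 5

Max flow: 5

Flow assignment:
  0 → 1: 5/8
  1 → 2: 5/17
  2 → 3: 5/19
  3 → 4: 5/18
  4 → 5: 5/16
  5 → 6: 5/15
  6 → 7: 5/19
  7 → 8: 5/5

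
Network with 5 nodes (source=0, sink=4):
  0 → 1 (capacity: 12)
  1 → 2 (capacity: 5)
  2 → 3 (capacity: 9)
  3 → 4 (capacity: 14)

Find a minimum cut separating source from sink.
Min cut value = 5, edges: (1,2)

Min cut value: 5
Partition: S = [0, 1], T = [2, 3, 4]
Cut edges: (1,2)

By max-flow min-cut theorem, max flow = min cut = 5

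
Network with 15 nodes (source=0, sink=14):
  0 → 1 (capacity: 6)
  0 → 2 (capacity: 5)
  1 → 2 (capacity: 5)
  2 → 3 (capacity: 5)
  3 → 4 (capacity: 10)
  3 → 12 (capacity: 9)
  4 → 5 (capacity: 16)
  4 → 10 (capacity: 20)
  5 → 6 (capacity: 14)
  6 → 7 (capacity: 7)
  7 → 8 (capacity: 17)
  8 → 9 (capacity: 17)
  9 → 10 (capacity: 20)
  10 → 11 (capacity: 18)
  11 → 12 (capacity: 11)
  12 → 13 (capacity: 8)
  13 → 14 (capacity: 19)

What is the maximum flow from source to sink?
Maximum flow = 5

Max flow: 5

Flow assignment:
  0 → 1: 5/6
  1 → 2: 5/5
  2 → 3: 5/5
  3 → 12: 5/9
  12 → 13: 5/8
  13 → 14: 5/19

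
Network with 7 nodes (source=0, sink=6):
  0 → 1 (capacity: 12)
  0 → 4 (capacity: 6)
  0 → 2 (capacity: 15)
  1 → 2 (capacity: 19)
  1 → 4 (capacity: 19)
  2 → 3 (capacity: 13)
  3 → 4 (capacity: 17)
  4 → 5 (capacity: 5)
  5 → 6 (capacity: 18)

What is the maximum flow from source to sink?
Maximum flow = 5

Max flow: 5

Flow assignment:
  0 → 2: 5/15
  2 → 3: 5/13
  3 → 4: 5/17
  4 → 5: 5/5
  5 → 6: 5/18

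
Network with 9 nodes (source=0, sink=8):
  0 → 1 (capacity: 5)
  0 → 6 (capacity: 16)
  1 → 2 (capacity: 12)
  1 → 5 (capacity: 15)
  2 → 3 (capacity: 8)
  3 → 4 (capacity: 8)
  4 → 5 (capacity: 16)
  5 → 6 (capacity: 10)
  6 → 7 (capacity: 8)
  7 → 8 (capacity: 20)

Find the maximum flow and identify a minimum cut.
Max flow = 8, Min cut edges: (6,7)

Maximum flow: 8
Minimum cut: (6,7)
Partition: S = [0, 1, 2, 3, 4, 5, 6], T = [7, 8]

Max-flow min-cut theorem verified: both equal 8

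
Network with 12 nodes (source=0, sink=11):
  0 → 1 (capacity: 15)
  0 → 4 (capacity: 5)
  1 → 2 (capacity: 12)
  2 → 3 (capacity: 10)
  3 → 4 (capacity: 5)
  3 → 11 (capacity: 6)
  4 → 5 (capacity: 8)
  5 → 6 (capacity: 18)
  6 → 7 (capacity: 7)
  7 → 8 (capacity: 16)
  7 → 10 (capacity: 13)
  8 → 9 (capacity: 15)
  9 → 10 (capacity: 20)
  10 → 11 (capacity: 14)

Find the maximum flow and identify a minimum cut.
Max flow = 13, Min cut edges: (3,11), (6,7)

Maximum flow: 13
Minimum cut: (3,11), (6,7)
Partition: S = [0, 1, 2, 3, 4, 5, 6], T = [7, 8, 9, 10, 11]

Max-flow min-cut theorem verified: both equal 13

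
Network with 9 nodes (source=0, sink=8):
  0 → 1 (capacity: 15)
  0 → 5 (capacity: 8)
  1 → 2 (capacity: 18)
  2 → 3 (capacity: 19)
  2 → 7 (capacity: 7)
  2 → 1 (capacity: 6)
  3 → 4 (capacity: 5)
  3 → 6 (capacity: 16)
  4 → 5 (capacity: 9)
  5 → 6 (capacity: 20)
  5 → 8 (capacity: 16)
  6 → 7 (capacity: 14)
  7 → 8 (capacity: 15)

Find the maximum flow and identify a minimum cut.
Max flow = 23, Min cut edges: (0,1), (0,5)

Maximum flow: 23
Minimum cut: (0,1), (0,5)
Partition: S = [0], T = [1, 2, 3, 4, 5, 6, 7, 8]

Max-flow min-cut theorem verified: both equal 23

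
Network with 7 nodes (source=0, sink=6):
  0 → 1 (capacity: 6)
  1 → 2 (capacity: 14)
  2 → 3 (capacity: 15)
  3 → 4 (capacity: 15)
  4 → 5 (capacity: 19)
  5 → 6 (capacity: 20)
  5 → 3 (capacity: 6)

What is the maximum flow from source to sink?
Maximum flow = 6

Max flow: 6

Flow assignment:
  0 → 1: 6/6
  1 → 2: 6/14
  2 → 3: 6/15
  3 → 4: 6/15
  4 → 5: 6/19
  5 → 6: 6/20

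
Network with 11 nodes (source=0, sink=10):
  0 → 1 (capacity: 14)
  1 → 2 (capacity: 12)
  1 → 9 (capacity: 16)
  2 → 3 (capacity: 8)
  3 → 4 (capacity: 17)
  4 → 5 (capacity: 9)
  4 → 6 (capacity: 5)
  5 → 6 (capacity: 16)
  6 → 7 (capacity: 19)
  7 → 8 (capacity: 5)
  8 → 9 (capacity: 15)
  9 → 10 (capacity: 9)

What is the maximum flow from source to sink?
Maximum flow = 9

Max flow: 9

Flow assignment:
  0 → 1: 9/14
  1 → 9: 9/16
  9 → 10: 9/9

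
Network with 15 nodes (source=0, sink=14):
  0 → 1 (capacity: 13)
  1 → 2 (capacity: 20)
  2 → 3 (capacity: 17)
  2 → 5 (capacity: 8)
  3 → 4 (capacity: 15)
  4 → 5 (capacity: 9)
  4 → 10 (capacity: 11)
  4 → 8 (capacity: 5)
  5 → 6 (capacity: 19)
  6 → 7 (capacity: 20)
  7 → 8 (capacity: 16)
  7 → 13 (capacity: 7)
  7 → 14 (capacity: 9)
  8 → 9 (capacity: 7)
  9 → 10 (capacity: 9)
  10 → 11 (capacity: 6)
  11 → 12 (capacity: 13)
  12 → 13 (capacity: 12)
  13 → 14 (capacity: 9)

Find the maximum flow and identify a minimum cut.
Max flow = 13, Min cut edges: (0,1)

Maximum flow: 13
Minimum cut: (0,1)
Partition: S = [0], T = [1, 2, 3, 4, 5, 6, 7, 8, 9, 10, 11, 12, 13, 14]

Max-flow min-cut theorem verified: both equal 13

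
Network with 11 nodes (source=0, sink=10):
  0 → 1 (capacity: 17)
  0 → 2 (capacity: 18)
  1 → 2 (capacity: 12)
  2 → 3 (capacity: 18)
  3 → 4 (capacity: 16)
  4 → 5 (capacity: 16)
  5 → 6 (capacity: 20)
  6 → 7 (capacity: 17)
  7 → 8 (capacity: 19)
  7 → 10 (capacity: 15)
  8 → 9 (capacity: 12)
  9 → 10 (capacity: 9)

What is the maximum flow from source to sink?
Maximum flow = 16

Max flow: 16

Flow assignment:
  0 → 1: 12/17
  0 → 2: 4/18
  1 → 2: 12/12
  2 → 3: 16/18
  3 → 4: 16/16
  4 → 5: 16/16
  5 → 6: 16/20
  6 → 7: 16/17
  7 → 8: 1/19
  7 → 10: 15/15
  8 → 9: 1/12
  9 → 10: 1/9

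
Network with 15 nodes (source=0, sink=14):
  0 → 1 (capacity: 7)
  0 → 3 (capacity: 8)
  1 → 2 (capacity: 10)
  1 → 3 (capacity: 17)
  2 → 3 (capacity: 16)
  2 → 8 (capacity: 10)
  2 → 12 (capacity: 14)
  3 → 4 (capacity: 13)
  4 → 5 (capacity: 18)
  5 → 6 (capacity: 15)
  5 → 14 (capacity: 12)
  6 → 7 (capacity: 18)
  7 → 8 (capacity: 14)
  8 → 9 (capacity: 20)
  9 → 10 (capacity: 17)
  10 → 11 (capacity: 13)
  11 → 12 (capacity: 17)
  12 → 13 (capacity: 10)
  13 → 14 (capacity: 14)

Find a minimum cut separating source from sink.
Min cut value = 15, edges: (0,1), (0,3)

Min cut value: 15
Partition: S = [0], T = [1, 2, 3, 4, 5, 6, 7, 8, 9, 10, 11, 12, 13, 14]
Cut edges: (0,1), (0,3)

By max-flow min-cut theorem, max flow = min cut = 15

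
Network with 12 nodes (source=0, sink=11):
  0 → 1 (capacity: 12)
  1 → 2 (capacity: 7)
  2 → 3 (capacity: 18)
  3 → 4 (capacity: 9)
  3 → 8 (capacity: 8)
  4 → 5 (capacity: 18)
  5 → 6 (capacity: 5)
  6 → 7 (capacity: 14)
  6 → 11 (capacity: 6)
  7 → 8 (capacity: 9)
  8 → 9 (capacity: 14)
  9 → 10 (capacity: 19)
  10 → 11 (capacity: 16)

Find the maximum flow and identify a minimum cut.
Max flow = 7, Min cut edges: (1,2)

Maximum flow: 7
Minimum cut: (1,2)
Partition: S = [0, 1], T = [2, 3, 4, 5, 6, 7, 8, 9, 10, 11]

Max-flow min-cut theorem verified: both equal 7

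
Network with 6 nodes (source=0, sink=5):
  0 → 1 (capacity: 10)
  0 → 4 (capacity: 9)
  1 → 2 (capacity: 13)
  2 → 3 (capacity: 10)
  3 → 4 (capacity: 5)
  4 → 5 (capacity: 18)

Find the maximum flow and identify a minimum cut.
Max flow = 14, Min cut edges: (0,4), (3,4)

Maximum flow: 14
Minimum cut: (0,4), (3,4)
Partition: S = [0, 1, 2, 3], T = [4, 5]

Max-flow min-cut theorem verified: both equal 14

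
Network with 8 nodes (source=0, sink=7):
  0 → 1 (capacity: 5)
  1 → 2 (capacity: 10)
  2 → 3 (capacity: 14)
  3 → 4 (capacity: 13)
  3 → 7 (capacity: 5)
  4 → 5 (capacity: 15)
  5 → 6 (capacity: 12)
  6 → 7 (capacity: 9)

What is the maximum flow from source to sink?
Maximum flow = 5

Max flow: 5

Flow assignment:
  0 → 1: 5/5
  1 → 2: 5/10
  2 → 3: 5/14
  3 → 7: 5/5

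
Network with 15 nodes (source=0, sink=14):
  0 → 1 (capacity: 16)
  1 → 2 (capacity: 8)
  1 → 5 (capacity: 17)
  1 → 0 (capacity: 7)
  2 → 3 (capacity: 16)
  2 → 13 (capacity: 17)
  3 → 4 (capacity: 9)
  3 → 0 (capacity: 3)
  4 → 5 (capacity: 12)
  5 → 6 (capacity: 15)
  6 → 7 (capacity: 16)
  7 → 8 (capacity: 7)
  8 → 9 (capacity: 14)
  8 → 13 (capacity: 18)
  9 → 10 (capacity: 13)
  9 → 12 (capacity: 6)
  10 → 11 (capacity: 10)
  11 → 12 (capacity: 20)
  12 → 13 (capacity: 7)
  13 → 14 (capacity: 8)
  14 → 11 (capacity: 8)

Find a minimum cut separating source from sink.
Min cut value = 8, edges: (13,14)

Min cut value: 8
Partition: S = [0, 1, 2, 3, 4, 5, 6, 7, 8, 9, 10, 11, 12, 13], T = [14]
Cut edges: (13,14)

By max-flow min-cut theorem, max flow = min cut = 8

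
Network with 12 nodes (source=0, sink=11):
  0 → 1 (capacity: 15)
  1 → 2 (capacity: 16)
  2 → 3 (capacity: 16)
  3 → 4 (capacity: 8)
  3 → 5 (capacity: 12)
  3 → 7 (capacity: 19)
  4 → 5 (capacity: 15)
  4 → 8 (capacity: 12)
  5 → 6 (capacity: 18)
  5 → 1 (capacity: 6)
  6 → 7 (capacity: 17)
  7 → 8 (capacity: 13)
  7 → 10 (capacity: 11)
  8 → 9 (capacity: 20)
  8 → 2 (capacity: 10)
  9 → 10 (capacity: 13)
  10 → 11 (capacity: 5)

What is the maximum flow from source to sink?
Maximum flow = 5

Max flow: 5

Flow assignment:
  0 → 1: 5/15
  1 → 2: 11/16
  2 → 3: 15/16
  3 → 4: 4/8
  3 → 5: 6/12
  3 → 7: 5/19
  4 → 8: 4/12
  5 → 1: 6/6
  7 → 10: 5/11
  8 → 2: 4/10
  10 → 11: 5/5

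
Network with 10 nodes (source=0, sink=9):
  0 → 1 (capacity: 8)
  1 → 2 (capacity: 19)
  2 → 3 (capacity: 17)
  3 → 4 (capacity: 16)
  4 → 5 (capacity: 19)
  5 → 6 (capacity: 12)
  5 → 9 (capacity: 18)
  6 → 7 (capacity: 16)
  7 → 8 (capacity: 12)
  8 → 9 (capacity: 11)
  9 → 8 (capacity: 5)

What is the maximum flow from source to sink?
Maximum flow = 8

Max flow: 8

Flow assignment:
  0 → 1: 8/8
  1 → 2: 8/19
  2 → 3: 8/17
  3 → 4: 8/16
  4 → 5: 8/19
  5 → 9: 8/18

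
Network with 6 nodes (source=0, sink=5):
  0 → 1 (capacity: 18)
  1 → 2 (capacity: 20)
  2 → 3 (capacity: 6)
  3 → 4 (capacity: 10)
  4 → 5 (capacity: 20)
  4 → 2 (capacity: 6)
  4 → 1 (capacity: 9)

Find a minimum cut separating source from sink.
Min cut value = 6, edges: (2,3)

Min cut value: 6
Partition: S = [0, 1, 2], T = [3, 4, 5]
Cut edges: (2,3)

By max-flow min-cut theorem, max flow = min cut = 6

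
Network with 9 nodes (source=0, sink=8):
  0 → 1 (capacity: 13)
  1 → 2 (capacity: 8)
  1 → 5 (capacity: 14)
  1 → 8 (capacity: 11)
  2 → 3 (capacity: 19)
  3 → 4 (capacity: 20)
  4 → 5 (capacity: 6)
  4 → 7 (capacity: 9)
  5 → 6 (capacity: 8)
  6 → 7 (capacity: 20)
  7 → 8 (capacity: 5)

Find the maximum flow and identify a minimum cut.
Max flow = 13, Min cut edges: (0,1)

Maximum flow: 13
Minimum cut: (0,1)
Partition: S = [0], T = [1, 2, 3, 4, 5, 6, 7, 8]

Max-flow min-cut theorem verified: both equal 13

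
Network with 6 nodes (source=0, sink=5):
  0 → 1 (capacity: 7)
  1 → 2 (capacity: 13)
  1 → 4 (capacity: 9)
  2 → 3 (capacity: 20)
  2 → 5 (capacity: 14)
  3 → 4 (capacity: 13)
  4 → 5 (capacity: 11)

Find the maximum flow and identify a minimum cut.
Max flow = 7, Min cut edges: (0,1)

Maximum flow: 7
Minimum cut: (0,1)
Partition: S = [0], T = [1, 2, 3, 4, 5]

Max-flow min-cut theorem verified: both equal 7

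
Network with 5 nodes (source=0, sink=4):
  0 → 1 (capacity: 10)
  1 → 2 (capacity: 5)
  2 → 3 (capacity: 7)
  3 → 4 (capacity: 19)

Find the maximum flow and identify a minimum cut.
Max flow = 5, Min cut edges: (1,2)

Maximum flow: 5
Minimum cut: (1,2)
Partition: S = [0, 1], T = [2, 3, 4]

Max-flow min-cut theorem verified: both equal 5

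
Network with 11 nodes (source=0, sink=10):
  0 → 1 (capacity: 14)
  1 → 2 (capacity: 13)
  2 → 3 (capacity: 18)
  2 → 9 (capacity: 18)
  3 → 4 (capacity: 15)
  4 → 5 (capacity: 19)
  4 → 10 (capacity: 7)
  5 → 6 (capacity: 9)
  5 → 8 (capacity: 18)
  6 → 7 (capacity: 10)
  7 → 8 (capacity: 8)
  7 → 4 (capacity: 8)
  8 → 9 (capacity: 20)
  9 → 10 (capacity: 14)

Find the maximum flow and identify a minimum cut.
Max flow = 13, Min cut edges: (1,2)

Maximum flow: 13
Minimum cut: (1,2)
Partition: S = [0, 1], T = [2, 3, 4, 5, 6, 7, 8, 9, 10]

Max-flow min-cut theorem verified: both equal 13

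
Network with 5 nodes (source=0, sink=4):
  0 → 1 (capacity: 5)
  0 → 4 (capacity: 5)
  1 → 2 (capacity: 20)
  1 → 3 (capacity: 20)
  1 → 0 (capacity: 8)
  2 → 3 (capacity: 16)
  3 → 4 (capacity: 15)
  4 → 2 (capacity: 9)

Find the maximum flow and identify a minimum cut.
Max flow = 10, Min cut edges: (0,1), (0,4)

Maximum flow: 10
Minimum cut: (0,1), (0,4)
Partition: S = [0], T = [1, 2, 3, 4]

Max-flow min-cut theorem verified: both equal 10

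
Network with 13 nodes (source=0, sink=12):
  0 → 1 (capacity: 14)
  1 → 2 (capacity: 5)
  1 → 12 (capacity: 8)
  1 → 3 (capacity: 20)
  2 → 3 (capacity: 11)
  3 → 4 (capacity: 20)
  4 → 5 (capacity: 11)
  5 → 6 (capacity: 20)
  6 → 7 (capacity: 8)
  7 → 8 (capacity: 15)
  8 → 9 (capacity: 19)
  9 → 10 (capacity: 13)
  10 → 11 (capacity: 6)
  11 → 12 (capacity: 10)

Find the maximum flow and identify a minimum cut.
Max flow = 14, Min cut edges: (1,12), (10,11)

Maximum flow: 14
Minimum cut: (1,12), (10,11)
Partition: S = [0, 1, 2, 3, 4, 5, 6, 7, 8, 9, 10], T = [11, 12]

Max-flow min-cut theorem verified: both equal 14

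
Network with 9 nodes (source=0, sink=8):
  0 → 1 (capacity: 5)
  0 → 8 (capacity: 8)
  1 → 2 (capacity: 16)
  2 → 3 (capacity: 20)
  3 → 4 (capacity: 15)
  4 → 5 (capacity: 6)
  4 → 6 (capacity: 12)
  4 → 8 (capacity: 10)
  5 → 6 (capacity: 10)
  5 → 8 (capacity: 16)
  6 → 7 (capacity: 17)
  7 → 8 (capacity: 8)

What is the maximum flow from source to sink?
Maximum flow = 13

Max flow: 13

Flow assignment:
  0 → 1: 5/5
  0 → 8: 8/8
  1 → 2: 5/16
  2 → 3: 5/20
  3 → 4: 5/15
  4 → 8: 5/10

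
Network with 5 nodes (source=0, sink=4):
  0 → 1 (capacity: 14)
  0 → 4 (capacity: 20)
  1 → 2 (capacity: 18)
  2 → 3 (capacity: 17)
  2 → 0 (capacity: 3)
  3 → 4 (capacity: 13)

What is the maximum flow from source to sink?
Maximum flow = 33

Max flow: 33

Flow assignment:
  0 → 1: 14/14
  0 → 4: 20/20
  1 → 2: 14/18
  2 → 3: 13/17
  2 → 0: 1/3
  3 → 4: 13/13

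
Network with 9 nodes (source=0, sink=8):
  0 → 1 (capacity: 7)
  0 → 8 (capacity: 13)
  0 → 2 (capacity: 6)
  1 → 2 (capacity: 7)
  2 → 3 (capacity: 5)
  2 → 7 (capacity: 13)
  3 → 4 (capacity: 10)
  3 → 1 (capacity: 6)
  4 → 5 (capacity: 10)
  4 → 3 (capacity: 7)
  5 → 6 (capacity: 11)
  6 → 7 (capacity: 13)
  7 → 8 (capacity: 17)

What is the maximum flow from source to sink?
Maximum flow = 26

Max flow: 26

Flow assignment:
  0 → 1: 7/7
  0 → 8: 13/13
  0 → 2: 6/6
  1 → 2: 7/7
  2 → 7: 13/13
  7 → 8: 13/17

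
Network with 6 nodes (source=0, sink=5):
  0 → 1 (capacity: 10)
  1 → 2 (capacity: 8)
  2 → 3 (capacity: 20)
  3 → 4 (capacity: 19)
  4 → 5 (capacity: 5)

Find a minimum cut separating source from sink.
Min cut value = 5, edges: (4,5)

Min cut value: 5
Partition: S = [0, 1, 2, 3, 4], T = [5]
Cut edges: (4,5)

By max-flow min-cut theorem, max flow = min cut = 5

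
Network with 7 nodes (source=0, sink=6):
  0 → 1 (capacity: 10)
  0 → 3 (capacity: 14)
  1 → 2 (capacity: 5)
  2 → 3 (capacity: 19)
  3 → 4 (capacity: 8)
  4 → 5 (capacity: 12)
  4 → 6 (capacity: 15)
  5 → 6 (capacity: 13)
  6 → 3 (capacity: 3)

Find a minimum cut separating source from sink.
Min cut value = 8, edges: (3,4)

Min cut value: 8
Partition: S = [0, 1, 2, 3], T = [4, 5, 6]
Cut edges: (3,4)

By max-flow min-cut theorem, max flow = min cut = 8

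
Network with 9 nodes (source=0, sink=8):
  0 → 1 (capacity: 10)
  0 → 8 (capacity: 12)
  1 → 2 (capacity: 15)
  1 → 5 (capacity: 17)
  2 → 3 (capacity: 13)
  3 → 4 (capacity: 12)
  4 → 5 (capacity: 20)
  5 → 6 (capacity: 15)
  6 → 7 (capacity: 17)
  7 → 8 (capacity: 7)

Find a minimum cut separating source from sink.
Min cut value = 19, edges: (0,8), (7,8)

Min cut value: 19
Partition: S = [0, 1, 2, 3, 4, 5, 6, 7], T = [8]
Cut edges: (0,8), (7,8)

By max-flow min-cut theorem, max flow = min cut = 19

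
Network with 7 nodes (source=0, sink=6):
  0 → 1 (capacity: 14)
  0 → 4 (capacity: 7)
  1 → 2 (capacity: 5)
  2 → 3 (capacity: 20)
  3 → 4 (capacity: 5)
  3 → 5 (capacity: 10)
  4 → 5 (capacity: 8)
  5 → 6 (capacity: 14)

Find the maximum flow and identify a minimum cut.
Max flow = 12, Min cut edges: (0,4), (1,2)

Maximum flow: 12
Minimum cut: (0,4), (1,2)
Partition: S = [0, 1], T = [2, 3, 4, 5, 6]

Max-flow min-cut theorem verified: both equal 12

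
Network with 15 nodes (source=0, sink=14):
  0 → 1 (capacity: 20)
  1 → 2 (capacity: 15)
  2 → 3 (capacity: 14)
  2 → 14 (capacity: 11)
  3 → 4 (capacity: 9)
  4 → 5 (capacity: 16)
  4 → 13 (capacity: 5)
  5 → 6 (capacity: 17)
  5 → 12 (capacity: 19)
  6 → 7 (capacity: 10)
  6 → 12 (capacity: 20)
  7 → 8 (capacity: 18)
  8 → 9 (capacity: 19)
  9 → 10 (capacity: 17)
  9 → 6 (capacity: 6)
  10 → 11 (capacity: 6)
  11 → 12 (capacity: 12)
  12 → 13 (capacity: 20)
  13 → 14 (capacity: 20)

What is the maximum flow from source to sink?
Maximum flow = 15

Max flow: 15

Flow assignment:
  0 → 1: 15/20
  1 → 2: 15/15
  2 → 3: 4/14
  2 → 14: 11/11
  3 → 4: 4/9
  4 → 13: 4/5
  13 → 14: 4/20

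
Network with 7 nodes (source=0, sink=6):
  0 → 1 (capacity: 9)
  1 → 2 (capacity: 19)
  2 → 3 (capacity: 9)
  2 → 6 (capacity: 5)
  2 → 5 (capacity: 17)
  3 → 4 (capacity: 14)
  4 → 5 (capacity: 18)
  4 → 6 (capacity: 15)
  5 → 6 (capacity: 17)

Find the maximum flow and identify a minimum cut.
Max flow = 9, Min cut edges: (0,1)

Maximum flow: 9
Minimum cut: (0,1)
Partition: S = [0], T = [1, 2, 3, 4, 5, 6]

Max-flow min-cut theorem verified: both equal 9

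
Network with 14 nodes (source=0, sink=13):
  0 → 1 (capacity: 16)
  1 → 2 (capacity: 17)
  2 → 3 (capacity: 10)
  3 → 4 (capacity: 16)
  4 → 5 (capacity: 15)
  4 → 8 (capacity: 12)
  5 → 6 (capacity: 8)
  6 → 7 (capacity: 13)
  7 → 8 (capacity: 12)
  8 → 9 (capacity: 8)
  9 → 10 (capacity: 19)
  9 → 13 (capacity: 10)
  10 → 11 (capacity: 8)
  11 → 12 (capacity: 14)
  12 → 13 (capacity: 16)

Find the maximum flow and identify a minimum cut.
Max flow = 8, Min cut edges: (8,9)

Maximum flow: 8
Minimum cut: (8,9)
Partition: S = [0, 1, 2, 3, 4, 5, 6, 7, 8], T = [9, 10, 11, 12, 13]

Max-flow min-cut theorem verified: both equal 8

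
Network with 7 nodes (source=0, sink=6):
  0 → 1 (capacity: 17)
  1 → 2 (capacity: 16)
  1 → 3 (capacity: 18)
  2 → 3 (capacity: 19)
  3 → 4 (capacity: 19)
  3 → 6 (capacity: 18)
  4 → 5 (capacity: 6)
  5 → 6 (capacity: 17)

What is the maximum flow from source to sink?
Maximum flow = 17

Max flow: 17

Flow assignment:
  0 → 1: 17/17
  1 → 3: 17/18
  3 → 6: 17/18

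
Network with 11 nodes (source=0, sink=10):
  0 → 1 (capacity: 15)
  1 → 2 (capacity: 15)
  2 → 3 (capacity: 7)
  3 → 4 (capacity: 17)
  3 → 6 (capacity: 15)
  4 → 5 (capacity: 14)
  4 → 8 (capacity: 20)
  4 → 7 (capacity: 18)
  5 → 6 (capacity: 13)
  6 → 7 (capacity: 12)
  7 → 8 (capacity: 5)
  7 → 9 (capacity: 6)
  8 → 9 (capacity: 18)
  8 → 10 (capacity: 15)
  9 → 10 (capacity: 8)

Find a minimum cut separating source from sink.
Min cut value = 7, edges: (2,3)

Min cut value: 7
Partition: S = [0, 1, 2], T = [3, 4, 5, 6, 7, 8, 9, 10]
Cut edges: (2,3)

By max-flow min-cut theorem, max flow = min cut = 7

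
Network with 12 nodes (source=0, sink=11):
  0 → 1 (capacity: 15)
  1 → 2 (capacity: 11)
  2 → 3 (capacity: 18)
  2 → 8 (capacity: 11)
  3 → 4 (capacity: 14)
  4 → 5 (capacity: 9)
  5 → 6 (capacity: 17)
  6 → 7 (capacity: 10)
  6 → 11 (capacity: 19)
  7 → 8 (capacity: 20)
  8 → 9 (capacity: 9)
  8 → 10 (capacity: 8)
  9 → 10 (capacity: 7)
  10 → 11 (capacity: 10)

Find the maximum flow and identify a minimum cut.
Max flow = 11, Min cut edges: (1,2)

Maximum flow: 11
Minimum cut: (1,2)
Partition: S = [0, 1], T = [2, 3, 4, 5, 6, 7, 8, 9, 10, 11]

Max-flow min-cut theorem verified: both equal 11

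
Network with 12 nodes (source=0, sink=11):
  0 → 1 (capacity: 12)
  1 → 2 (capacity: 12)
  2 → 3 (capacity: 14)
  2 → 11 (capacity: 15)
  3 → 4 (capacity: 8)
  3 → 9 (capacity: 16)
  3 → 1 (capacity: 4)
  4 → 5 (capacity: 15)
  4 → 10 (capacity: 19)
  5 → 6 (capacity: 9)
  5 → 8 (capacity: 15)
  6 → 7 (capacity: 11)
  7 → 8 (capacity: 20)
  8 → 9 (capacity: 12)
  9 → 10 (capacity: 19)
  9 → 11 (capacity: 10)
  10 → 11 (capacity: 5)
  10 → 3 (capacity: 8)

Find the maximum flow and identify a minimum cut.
Max flow = 12, Min cut edges: (1,2)

Maximum flow: 12
Minimum cut: (1,2)
Partition: S = [0, 1], T = [2, 3, 4, 5, 6, 7, 8, 9, 10, 11]

Max-flow min-cut theorem verified: both equal 12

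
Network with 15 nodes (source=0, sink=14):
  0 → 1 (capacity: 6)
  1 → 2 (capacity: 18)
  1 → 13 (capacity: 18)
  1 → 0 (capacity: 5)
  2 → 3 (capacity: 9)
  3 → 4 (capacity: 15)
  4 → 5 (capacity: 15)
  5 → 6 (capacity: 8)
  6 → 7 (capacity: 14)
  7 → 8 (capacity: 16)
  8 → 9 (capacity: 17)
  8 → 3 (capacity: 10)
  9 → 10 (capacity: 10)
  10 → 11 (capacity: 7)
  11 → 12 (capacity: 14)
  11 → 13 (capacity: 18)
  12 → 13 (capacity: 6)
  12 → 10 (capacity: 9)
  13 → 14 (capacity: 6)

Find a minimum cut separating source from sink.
Min cut value = 6, edges: (13,14)

Min cut value: 6
Partition: S = [0, 1, 2, 3, 4, 5, 6, 7, 8, 9, 10, 11, 12, 13], T = [14]
Cut edges: (13,14)

By max-flow min-cut theorem, max flow = min cut = 6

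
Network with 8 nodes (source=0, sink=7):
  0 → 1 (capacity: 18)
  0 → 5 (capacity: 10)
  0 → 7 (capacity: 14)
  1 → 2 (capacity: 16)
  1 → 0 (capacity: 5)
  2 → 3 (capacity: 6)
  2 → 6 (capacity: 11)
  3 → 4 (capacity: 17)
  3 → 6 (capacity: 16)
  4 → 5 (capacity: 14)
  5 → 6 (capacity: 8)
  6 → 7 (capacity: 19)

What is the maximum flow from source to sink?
Maximum flow = 33

Max flow: 33

Flow assignment:
  0 → 1: 16/18
  0 → 5: 3/10
  0 → 7: 14/14
  1 → 2: 16/16
  2 → 3: 5/6
  2 → 6: 11/11
  3 → 6: 5/16
  5 → 6: 3/8
  6 → 7: 19/19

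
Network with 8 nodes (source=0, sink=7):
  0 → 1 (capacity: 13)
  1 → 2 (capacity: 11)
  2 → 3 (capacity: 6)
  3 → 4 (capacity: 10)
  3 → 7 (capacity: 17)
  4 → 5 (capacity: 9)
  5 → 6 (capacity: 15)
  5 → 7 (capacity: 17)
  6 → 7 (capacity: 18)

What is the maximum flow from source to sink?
Maximum flow = 6

Max flow: 6

Flow assignment:
  0 → 1: 6/13
  1 → 2: 6/11
  2 → 3: 6/6
  3 → 7: 6/17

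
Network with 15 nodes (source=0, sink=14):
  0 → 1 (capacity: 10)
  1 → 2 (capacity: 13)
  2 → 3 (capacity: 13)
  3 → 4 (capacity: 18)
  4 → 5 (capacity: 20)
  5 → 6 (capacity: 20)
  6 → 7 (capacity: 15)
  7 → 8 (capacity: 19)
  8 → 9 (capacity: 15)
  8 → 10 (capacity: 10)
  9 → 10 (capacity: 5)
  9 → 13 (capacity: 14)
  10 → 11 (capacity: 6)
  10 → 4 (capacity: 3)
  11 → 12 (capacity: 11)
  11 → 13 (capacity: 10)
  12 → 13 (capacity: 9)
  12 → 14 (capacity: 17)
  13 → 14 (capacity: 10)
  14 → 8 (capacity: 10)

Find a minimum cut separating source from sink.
Min cut value = 10, edges: (0,1)

Min cut value: 10
Partition: S = [0], T = [1, 2, 3, 4, 5, 6, 7, 8, 9, 10, 11, 12, 13, 14]
Cut edges: (0,1)

By max-flow min-cut theorem, max flow = min cut = 10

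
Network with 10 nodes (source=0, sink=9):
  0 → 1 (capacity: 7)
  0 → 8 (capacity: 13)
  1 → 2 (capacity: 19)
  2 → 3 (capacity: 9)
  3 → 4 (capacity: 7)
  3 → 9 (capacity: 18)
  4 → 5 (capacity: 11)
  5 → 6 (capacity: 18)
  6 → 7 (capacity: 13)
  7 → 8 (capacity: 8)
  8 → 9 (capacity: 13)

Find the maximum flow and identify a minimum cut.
Max flow = 20, Min cut edges: (0,1), (8,9)

Maximum flow: 20
Minimum cut: (0,1), (8,9)
Partition: S = [0, 4, 5, 6, 7, 8], T = [1, 2, 3, 9]

Max-flow min-cut theorem verified: both equal 20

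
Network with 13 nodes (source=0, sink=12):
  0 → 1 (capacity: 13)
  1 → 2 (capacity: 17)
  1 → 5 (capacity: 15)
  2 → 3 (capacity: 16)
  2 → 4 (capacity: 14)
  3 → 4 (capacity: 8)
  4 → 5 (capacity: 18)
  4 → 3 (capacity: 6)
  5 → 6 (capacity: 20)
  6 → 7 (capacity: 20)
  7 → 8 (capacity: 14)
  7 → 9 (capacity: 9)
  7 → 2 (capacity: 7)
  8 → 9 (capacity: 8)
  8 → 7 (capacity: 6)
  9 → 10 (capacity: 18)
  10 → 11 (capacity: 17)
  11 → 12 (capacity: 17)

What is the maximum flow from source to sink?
Maximum flow = 13

Max flow: 13

Flow assignment:
  0 → 1: 13/13
  1 → 5: 13/15
  5 → 6: 13/20
  6 → 7: 13/20
  7 → 8: 4/14
  7 → 9: 9/9
  8 → 9: 4/8
  9 → 10: 13/18
  10 → 11: 13/17
  11 → 12: 13/17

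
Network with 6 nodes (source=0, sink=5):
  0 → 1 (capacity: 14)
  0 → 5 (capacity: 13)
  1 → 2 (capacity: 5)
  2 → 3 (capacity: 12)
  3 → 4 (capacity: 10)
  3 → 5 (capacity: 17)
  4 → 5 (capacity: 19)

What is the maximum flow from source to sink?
Maximum flow = 18

Max flow: 18

Flow assignment:
  0 → 1: 5/14
  0 → 5: 13/13
  1 → 2: 5/5
  2 → 3: 5/12
  3 → 5: 5/17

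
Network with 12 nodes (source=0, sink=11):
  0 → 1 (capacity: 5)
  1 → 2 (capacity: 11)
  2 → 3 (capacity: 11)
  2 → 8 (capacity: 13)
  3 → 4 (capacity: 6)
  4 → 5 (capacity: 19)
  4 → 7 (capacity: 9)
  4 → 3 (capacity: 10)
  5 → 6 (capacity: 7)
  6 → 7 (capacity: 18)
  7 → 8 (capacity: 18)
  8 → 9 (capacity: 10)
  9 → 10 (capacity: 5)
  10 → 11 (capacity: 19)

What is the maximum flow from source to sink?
Maximum flow = 5

Max flow: 5

Flow assignment:
  0 → 1: 5/5
  1 → 2: 5/11
  2 → 8: 5/13
  8 → 9: 5/10
  9 → 10: 5/5
  10 → 11: 5/19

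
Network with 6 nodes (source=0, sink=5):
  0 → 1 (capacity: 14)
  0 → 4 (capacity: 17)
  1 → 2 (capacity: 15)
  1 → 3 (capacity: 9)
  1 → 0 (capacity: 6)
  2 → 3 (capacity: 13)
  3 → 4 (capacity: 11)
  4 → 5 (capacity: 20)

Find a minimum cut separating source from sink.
Min cut value = 20, edges: (4,5)

Min cut value: 20
Partition: S = [0, 1, 2, 3, 4], T = [5]
Cut edges: (4,5)

By max-flow min-cut theorem, max flow = min cut = 20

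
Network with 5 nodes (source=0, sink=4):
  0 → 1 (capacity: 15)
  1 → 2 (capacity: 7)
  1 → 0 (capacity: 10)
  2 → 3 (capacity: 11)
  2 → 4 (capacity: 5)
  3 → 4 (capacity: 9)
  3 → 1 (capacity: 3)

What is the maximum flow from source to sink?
Maximum flow = 7

Max flow: 7

Flow assignment:
  0 → 1: 7/15
  1 → 2: 7/7
  2 → 3: 2/11
  2 → 4: 5/5
  3 → 4: 2/9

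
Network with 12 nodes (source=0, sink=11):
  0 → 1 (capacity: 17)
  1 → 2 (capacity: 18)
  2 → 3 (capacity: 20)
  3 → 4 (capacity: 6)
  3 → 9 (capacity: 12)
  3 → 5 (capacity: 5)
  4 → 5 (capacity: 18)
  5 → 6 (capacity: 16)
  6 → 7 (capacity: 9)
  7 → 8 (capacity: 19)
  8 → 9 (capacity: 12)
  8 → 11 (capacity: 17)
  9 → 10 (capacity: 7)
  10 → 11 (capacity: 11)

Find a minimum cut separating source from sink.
Min cut value = 16, edges: (6,7), (9,10)

Min cut value: 16
Partition: S = [0, 1, 2, 3, 4, 5, 6, 9], T = [7, 8, 10, 11]
Cut edges: (6,7), (9,10)

By max-flow min-cut theorem, max flow = min cut = 16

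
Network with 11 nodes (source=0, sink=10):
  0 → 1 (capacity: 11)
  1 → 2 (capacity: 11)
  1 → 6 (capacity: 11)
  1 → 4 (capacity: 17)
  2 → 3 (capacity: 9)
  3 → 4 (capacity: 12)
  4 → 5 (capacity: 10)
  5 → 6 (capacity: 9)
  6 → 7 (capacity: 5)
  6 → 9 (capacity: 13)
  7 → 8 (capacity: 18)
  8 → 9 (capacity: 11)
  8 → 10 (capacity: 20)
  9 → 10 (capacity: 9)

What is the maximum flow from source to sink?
Maximum flow = 11

Max flow: 11

Flow assignment:
  0 → 1: 11/11
  1 → 6: 11/11
  6 → 7: 2/5
  6 → 9: 9/13
  7 → 8: 2/18
  8 → 10: 2/20
  9 → 10: 9/9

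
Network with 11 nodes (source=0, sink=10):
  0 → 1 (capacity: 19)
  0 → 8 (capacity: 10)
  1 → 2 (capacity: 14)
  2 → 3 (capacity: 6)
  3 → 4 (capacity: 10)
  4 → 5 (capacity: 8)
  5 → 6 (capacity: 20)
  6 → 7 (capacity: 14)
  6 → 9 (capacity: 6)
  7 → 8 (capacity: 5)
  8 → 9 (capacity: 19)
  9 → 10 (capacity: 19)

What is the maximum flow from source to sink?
Maximum flow = 16

Max flow: 16

Flow assignment:
  0 → 1: 6/19
  0 → 8: 10/10
  1 → 2: 6/14
  2 → 3: 6/6
  3 → 4: 6/10
  4 → 5: 6/8
  5 → 6: 6/20
  6 → 9: 6/6
  8 → 9: 10/19
  9 → 10: 16/19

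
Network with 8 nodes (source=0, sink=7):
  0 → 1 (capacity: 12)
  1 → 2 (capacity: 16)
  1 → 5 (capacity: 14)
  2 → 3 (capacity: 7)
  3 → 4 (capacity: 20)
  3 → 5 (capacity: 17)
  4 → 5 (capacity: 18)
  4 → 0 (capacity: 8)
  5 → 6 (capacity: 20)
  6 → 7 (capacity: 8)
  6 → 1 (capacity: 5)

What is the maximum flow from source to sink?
Maximum flow = 8

Max flow: 8

Flow assignment:
  0 → 1: 8/12
  1 → 5: 8/14
  5 → 6: 8/20
  6 → 7: 8/8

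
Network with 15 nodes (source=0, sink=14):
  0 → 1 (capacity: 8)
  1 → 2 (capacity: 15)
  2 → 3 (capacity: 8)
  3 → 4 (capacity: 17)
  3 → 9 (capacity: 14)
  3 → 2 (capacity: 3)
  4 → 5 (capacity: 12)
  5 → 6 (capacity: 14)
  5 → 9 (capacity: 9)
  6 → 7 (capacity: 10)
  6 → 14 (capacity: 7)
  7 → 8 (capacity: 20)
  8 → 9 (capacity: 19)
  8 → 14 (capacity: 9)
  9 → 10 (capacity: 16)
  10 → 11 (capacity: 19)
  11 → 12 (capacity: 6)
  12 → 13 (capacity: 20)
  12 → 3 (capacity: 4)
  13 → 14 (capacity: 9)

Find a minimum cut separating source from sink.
Min cut value = 8, edges: (2,3)

Min cut value: 8
Partition: S = [0, 1, 2], T = [3, 4, 5, 6, 7, 8, 9, 10, 11, 12, 13, 14]
Cut edges: (2,3)

By max-flow min-cut theorem, max flow = min cut = 8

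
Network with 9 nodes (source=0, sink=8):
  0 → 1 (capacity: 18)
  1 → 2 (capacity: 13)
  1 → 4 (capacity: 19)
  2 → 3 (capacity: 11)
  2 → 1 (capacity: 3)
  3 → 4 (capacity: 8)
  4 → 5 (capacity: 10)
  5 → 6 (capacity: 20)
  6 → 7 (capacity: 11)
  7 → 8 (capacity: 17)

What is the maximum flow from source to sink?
Maximum flow = 10

Max flow: 10

Flow assignment:
  0 → 1: 10/18
  1 → 4: 10/19
  4 → 5: 10/10
  5 → 6: 10/20
  6 → 7: 10/11
  7 → 8: 10/17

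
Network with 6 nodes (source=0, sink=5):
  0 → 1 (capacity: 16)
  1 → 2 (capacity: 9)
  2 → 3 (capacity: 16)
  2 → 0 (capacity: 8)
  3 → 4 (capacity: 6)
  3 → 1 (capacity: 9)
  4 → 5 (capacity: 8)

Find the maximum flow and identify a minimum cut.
Max flow = 6, Min cut edges: (3,4)

Maximum flow: 6
Minimum cut: (3,4)
Partition: S = [0, 1, 2, 3], T = [4, 5]

Max-flow min-cut theorem verified: both equal 6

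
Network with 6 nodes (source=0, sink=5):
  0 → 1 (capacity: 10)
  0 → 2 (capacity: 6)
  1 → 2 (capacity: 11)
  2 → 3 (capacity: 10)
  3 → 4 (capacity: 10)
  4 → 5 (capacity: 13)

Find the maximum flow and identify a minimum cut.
Max flow = 10, Min cut edges: (3,4)

Maximum flow: 10
Minimum cut: (3,4)
Partition: S = [0, 1, 2, 3], T = [4, 5]

Max-flow min-cut theorem verified: both equal 10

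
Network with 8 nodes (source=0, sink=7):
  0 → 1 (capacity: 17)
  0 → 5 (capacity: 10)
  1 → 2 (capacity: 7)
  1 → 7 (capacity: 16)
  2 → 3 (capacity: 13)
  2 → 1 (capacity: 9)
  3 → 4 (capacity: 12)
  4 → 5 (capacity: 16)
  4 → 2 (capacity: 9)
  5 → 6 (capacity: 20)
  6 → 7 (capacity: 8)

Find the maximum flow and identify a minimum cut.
Max flow = 24, Min cut edges: (1,7), (6,7)

Maximum flow: 24
Minimum cut: (1,7), (6,7)
Partition: S = [0, 1, 2, 3, 4, 5, 6], T = [7]

Max-flow min-cut theorem verified: both equal 24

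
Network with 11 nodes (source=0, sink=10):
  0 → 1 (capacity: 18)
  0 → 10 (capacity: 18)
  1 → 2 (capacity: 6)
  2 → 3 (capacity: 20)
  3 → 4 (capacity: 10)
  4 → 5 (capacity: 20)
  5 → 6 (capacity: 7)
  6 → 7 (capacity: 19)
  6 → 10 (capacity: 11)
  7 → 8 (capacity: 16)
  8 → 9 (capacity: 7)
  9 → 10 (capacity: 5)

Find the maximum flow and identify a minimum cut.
Max flow = 24, Min cut edges: (0,10), (1,2)

Maximum flow: 24
Minimum cut: (0,10), (1,2)
Partition: S = [0, 1], T = [2, 3, 4, 5, 6, 7, 8, 9, 10]

Max-flow min-cut theorem verified: both equal 24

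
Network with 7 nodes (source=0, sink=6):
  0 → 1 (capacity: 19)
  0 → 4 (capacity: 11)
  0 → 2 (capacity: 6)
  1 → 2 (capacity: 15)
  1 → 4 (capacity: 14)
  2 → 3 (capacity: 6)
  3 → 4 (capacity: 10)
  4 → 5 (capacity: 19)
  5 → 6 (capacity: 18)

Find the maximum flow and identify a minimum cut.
Max flow = 18, Min cut edges: (5,6)

Maximum flow: 18
Minimum cut: (5,6)
Partition: S = [0, 1, 2, 3, 4, 5], T = [6]

Max-flow min-cut theorem verified: both equal 18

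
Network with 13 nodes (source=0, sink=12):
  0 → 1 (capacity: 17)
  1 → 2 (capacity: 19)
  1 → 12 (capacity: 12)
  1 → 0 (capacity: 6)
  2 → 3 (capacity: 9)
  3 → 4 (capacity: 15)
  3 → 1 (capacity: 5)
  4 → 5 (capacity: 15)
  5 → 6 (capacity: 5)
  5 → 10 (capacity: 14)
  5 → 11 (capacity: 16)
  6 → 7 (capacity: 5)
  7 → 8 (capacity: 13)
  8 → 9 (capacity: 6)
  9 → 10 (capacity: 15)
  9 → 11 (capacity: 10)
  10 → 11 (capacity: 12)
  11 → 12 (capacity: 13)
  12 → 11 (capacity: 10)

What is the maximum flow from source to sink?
Maximum flow = 17

Max flow: 17

Flow assignment:
  0 → 1: 17/17
  1 → 2: 5/19
  1 → 12: 12/12
  2 → 3: 5/9
  3 → 4: 5/15
  4 → 5: 5/15
  5 → 11: 5/16
  11 → 12: 5/13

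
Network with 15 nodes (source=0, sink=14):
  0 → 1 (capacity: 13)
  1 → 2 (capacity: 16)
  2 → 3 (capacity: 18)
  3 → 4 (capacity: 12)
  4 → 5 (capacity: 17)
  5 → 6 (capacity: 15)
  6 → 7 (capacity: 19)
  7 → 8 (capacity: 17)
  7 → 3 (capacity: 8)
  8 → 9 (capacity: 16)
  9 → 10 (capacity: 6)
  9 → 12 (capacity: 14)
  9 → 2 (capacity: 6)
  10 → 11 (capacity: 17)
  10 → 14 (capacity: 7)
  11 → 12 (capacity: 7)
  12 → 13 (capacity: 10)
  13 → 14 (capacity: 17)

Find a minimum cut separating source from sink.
Min cut value = 12, edges: (3,4)

Min cut value: 12
Partition: S = [0, 1, 2, 3], T = [4, 5, 6, 7, 8, 9, 10, 11, 12, 13, 14]
Cut edges: (3,4)

By max-flow min-cut theorem, max flow = min cut = 12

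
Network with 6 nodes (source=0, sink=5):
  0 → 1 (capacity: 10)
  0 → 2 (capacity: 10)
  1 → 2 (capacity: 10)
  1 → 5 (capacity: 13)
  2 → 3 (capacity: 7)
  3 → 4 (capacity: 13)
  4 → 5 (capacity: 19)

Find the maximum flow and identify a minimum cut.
Max flow = 17, Min cut edges: (0,1), (2,3)

Maximum flow: 17
Minimum cut: (0,1), (2,3)
Partition: S = [0, 2], T = [1, 3, 4, 5]

Max-flow min-cut theorem verified: both equal 17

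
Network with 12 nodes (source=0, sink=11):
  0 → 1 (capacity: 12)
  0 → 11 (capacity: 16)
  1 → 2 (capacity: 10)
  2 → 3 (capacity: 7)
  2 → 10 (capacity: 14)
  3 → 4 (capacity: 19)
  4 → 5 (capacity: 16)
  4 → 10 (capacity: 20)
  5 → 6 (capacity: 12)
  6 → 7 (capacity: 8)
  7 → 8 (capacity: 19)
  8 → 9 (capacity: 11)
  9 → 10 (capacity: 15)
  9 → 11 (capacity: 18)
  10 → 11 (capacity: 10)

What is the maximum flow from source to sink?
Maximum flow = 26

Max flow: 26

Flow assignment:
  0 → 1: 10/12
  0 → 11: 16/16
  1 → 2: 10/10
  2 → 10: 10/14
  10 → 11: 10/10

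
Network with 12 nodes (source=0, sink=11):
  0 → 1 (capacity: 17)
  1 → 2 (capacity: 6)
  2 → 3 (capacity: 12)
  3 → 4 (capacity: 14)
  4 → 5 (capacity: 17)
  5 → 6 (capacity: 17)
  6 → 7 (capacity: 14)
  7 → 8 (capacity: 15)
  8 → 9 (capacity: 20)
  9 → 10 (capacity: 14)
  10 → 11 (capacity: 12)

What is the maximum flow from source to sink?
Maximum flow = 6

Max flow: 6

Flow assignment:
  0 → 1: 6/17
  1 → 2: 6/6
  2 → 3: 6/12
  3 → 4: 6/14
  4 → 5: 6/17
  5 → 6: 6/17
  6 → 7: 6/14
  7 → 8: 6/15
  8 → 9: 6/20
  9 → 10: 6/14
  10 → 11: 6/12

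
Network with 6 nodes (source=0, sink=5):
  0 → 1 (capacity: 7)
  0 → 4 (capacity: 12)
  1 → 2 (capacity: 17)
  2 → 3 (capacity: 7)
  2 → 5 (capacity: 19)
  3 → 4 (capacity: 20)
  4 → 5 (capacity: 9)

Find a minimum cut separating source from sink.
Min cut value = 16, edges: (0,1), (4,5)

Min cut value: 16
Partition: S = [0, 3, 4], T = [1, 2, 5]
Cut edges: (0,1), (4,5)

By max-flow min-cut theorem, max flow = min cut = 16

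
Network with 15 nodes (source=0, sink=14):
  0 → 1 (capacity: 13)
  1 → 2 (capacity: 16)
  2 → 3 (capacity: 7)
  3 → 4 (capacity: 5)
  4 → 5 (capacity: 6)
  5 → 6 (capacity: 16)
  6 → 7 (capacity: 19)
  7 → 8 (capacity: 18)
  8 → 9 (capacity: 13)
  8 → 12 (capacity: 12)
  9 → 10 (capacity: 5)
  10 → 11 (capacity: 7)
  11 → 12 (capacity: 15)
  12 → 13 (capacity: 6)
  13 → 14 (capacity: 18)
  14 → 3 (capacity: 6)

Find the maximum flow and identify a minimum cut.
Max flow = 5, Min cut edges: (3,4)

Maximum flow: 5
Minimum cut: (3,4)
Partition: S = [0, 1, 2, 3], T = [4, 5, 6, 7, 8, 9, 10, 11, 12, 13, 14]

Max-flow min-cut theorem verified: both equal 5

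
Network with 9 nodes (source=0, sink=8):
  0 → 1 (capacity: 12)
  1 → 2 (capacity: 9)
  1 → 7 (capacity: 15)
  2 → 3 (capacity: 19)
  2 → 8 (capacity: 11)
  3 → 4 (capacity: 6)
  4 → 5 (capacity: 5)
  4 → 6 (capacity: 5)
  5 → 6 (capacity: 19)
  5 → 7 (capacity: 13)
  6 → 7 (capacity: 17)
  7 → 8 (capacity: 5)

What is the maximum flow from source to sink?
Maximum flow = 12

Max flow: 12

Flow assignment:
  0 → 1: 12/12
  1 → 2: 9/9
  1 → 7: 3/15
  2 → 8: 9/11
  7 → 8: 3/5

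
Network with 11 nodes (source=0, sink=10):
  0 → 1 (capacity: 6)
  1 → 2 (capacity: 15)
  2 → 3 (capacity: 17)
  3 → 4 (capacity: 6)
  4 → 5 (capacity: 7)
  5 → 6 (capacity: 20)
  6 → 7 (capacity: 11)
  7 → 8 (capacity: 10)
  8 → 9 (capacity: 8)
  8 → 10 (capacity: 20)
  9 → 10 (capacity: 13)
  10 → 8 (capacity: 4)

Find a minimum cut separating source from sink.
Min cut value = 6, edges: (3,4)

Min cut value: 6
Partition: S = [0, 1, 2, 3], T = [4, 5, 6, 7, 8, 9, 10]
Cut edges: (3,4)

By max-flow min-cut theorem, max flow = min cut = 6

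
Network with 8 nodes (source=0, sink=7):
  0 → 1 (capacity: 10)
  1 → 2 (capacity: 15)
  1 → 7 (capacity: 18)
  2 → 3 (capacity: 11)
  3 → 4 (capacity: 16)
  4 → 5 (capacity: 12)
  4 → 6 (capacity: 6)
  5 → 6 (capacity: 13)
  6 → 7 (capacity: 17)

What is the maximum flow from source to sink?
Maximum flow = 10

Max flow: 10

Flow assignment:
  0 → 1: 10/10
  1 → 7: 10/18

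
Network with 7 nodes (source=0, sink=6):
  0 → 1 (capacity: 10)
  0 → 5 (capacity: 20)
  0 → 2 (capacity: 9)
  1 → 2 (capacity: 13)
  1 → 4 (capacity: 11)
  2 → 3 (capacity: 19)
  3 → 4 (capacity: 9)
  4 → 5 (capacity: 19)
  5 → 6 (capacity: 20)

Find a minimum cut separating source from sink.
Min cut value = 20, edges: (5,6)

Min cut value: 20
Partition: S = [0, 1, 2, 3, 4, 5], T = [6]
Cut edges: (5,6)

By max-flow min-cut theorem, max flow = min cut = 20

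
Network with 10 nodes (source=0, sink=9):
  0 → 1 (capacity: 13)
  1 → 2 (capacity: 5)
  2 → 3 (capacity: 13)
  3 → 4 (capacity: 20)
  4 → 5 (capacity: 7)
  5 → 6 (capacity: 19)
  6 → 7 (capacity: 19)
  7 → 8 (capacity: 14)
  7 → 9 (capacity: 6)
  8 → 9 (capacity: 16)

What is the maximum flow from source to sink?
Maximum flow = 5

Max flow: 5

Flow assignment:
  0 → 1: 5/13
  1 → 2: 5/5
  2 → 3: 5/13
  3 → 4: 5/20
  4 → 5: 5/7
  5 → 6: 5/19
  6 → 7: 5/19
  7 → 9: 5/6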